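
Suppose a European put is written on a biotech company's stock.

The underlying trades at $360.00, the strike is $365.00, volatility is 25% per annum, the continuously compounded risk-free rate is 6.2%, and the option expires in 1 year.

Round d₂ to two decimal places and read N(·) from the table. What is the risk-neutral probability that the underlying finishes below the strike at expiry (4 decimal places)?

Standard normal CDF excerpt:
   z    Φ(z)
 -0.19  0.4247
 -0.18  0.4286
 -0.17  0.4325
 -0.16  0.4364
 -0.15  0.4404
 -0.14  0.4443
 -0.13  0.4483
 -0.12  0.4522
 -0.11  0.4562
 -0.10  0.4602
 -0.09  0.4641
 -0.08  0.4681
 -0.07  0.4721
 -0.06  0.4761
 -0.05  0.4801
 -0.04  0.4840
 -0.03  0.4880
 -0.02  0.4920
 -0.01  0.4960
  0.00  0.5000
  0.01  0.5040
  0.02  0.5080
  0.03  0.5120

σ√T = 0.25 × 1.0000 = 0.2500
ln(S/K) + (r + σ²/2)T = ln(360/365) + (0.062 + 0.25²/2)·1 = -0.0138 + 0.0932 = 0.0795
d₁ = 0.0795 / 0.2500 = 0.3178 ⇒ 0.32
d₂ = d₁ − σ√T = 0.3178 − 0.2500 = 0.0678 ⇒ 0.07
Pr(exercise) under Q = N(−d₂) = N(-0.07) = 0.4721

0.4721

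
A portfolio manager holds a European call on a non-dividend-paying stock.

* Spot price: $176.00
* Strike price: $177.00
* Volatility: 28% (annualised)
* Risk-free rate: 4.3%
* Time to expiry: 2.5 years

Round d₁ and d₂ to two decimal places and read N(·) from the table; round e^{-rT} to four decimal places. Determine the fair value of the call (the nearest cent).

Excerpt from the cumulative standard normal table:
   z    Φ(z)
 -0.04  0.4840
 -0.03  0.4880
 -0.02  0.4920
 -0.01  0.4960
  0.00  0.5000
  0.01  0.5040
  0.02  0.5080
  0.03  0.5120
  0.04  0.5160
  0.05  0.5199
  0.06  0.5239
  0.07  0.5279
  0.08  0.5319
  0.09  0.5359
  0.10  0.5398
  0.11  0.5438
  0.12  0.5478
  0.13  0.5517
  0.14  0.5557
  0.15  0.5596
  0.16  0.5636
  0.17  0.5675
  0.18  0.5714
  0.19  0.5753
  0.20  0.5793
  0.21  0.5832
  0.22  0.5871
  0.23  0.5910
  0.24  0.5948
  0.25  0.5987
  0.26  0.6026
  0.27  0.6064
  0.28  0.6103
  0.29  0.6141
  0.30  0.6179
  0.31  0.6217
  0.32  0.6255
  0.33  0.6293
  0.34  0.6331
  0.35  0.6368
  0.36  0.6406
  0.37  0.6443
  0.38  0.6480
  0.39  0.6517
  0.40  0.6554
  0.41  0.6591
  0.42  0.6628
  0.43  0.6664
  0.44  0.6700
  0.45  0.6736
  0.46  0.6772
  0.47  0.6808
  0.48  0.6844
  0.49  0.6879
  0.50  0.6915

σ√T = 0.28·√2.5 = 0.4427
d₁ = [ln(176/177) + (0.043 + 0.28²/2)·2.5] / 0.4427 = [-0.0057 + 0.2055] / 0.4427 = 0.4514 → 0.45
d₂ = d₁ − σ√T = 0.4514 − 0.4427 = 0.0087 → 0.01
e^(−rT) = e^(−0.043·2.5) = 0.8981
N(d₁) = N(0.45) = 0.6736;  N(d₂) = N(0.01) = 0.5040
C = 176·0.6736 − 177·0.8981·0.5040 = 118.5536 − 80.1177 = 38.4359

$38.44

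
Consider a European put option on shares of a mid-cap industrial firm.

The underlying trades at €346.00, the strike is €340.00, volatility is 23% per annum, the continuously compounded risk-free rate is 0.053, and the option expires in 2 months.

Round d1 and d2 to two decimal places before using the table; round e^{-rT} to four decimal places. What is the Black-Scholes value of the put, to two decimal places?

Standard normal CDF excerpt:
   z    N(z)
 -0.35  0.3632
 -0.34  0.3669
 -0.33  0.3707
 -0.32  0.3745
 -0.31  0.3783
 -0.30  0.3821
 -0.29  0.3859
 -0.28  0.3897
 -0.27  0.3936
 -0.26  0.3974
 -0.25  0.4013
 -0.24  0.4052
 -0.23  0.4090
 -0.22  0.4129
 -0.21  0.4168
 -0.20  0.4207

€9.57

T = 0.1667;  σ√T = 0.0939
d₁ = [ln(346/340) + (0.053 + 0.23²/2)·0.1667] / 0.0939 = [0.0175 + 0.0132] / 0.0939 = 0.3273 ≈ 0.33
d₂ = d₁ − σ√T = 0.3273 − 0.0939 = 0.2334 ≈ 0.23
exp(−rT) = exp(−0.053·0.1667) = 0.9912
P = 340·0.9912·N(-0.23) − 346·N(-0.33) = 340·0.9912·0.4090 − 346·0.3707 = 137.8363 − 128.2622 = 9.5741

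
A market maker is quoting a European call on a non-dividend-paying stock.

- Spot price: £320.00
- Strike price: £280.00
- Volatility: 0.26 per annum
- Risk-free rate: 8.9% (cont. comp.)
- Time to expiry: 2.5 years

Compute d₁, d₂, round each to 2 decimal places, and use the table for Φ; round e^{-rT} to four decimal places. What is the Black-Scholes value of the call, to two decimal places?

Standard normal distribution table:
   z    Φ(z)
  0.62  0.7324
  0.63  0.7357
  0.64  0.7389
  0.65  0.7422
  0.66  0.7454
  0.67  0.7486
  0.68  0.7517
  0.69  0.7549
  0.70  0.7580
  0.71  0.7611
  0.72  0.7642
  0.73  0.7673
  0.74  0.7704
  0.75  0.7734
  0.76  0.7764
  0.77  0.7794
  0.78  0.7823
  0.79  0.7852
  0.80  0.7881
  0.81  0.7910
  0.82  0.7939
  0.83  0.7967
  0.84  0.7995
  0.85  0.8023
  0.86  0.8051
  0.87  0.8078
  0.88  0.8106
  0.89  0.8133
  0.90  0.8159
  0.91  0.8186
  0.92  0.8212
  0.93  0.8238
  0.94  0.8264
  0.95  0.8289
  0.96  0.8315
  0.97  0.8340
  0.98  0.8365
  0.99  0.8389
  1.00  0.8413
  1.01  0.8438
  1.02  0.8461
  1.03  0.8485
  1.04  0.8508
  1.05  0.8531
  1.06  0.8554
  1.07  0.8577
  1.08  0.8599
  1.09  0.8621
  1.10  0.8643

σ√T = 0.26 × 1.5811 = 0.4111
d₁ = [ln(320/280) + (0.089 + ½·0.26²)·2.5] / (σ√T) = (0.1335 + 0.3070) / 0.4111 = 1.0716 ⇒ 1.07
d₂ = 1.0716 − 0.4111 = 0.6605 ⇒ 0.66
e^(−rT) = e^(−0.089·2.5) = 0.8005
C = 320·N(1.07) − 280·0.8005·N(0.66) = 320·0.8577 − 280·0.8005·0.7454 = 274.4640 − 167.0740 = 107.3900

£107.39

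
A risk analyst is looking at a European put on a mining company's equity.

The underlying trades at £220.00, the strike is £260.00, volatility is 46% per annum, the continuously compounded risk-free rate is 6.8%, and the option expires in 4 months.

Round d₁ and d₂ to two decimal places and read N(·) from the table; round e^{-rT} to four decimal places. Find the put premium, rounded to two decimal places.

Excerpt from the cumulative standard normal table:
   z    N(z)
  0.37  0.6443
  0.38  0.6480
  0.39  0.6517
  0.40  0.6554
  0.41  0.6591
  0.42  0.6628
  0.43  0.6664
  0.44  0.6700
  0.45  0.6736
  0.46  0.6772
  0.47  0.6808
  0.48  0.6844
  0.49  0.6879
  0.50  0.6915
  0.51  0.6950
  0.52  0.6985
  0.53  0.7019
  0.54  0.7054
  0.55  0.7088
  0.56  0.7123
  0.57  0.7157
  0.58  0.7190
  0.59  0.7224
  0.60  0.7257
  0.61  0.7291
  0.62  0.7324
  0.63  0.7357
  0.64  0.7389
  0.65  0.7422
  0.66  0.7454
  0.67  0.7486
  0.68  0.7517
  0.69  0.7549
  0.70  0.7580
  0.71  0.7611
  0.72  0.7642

£46.06

σ√T = 0.46 × 0.5774 = 0.2656
d₁ = [ln(220/260) + (0.068 + 0.46²/2)·0.3333] / 0.2656 = [-0.1671 + 0.0579] / 0.2656 = -0.4109 ≈ -0.41
d₂ = d₁ − σ√T = -0.4109 − 0.2656 = -0.6765 ≈ -0.68
e^(−rT) = e^(−0.068·0.3333) = 0.9776
P = 260·0.9776·N(0.68) − 220·N(0.41) = 260·0.9776·0.7517 − 220·0.6591 = 191.0641 − 145.0020 = 46.0621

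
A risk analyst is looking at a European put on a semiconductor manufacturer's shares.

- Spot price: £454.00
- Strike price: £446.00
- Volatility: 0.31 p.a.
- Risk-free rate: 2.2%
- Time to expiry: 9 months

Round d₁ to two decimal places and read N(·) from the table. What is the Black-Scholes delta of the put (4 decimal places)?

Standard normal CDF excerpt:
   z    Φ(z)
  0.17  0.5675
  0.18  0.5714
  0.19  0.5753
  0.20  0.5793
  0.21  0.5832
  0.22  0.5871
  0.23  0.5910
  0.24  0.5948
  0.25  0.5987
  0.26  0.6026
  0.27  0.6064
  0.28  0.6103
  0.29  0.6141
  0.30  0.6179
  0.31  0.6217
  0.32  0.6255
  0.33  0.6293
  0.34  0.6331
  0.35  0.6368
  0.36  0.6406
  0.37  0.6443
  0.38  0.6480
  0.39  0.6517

-0.3974

σ√T = 0.31 × 0.8660 = 0.2685
ln(S/K) + (r + σ²/2)T = ln(454/446) + (0.022 + 0.31²/2)·0.75 = 0.0178 + 0.0525 = 0.0703
d₁ = 0.0703 / 0.2685 = 0.2619 → 0.26
N(d₁) = N(0.26) = 0.6026
Δ_put = N(d₁) − 1 = 0.6026 − 1 = -0.3974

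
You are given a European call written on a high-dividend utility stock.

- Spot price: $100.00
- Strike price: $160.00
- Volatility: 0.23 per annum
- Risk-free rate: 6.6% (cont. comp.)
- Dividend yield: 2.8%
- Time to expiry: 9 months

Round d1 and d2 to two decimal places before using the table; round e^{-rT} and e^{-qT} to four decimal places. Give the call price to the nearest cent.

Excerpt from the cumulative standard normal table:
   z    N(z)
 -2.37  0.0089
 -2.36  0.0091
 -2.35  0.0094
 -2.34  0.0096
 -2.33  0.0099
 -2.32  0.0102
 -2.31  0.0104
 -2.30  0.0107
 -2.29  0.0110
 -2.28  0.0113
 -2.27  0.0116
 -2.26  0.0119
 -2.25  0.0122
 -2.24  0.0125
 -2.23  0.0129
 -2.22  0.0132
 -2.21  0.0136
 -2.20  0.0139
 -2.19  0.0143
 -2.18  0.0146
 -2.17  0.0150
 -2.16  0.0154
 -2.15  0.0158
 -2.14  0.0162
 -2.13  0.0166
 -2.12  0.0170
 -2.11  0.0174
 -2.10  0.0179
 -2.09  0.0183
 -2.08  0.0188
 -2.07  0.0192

T = 0.75;  σ√T = 0.1992
d₁ = [ln(100/160) + (0.066 − 0.028 + 0.23²/2)·0.75] / 0.1992 = [-0.4700 + 0.0483] / 0.1992 = -2.1169 ≈ -2.12
d₂ = d₁ − σ√T = -2.1169 − 0.1992 = -2.3161 ≈ -2.32
e^(−qT) = e^(−0.028·0.75) = 0.9792;  e^(−rT) = e^(−0.066·0.75) = 0.9517
C = 100·0.9792·N(-2.12) − 160·0.9517·N(-2.32) = 100·0.9792·0.0170 − 160·0.9517·0.0102 = 1.6646 − 1.5532 = 0.1115

$0.11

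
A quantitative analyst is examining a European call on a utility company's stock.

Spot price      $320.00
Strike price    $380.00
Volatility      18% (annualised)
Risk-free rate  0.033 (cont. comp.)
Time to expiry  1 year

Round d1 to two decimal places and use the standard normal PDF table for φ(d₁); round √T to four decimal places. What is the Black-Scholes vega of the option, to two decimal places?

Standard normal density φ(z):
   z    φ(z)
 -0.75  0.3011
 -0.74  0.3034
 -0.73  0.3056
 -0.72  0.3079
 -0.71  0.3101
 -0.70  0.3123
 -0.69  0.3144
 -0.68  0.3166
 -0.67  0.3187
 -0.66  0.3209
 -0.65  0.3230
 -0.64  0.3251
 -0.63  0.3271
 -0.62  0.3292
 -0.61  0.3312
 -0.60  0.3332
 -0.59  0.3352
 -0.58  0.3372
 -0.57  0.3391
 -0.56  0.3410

σ√T = 0.18·√1 = 0.1800
d₁ = [ln(320/380) + (0.033 + 0.18²/2)·1] / 0.1800 = [-0.1719 + 0.0492] / 0.1800 = -0.6814 → -0.68
√T = √1 = 1.0000
φ(d₁) = φ(-0.68) = 0.3166
vega = S·φ(d₁)·√T = 320·0.3166·1.0000 = 101.3120

101.31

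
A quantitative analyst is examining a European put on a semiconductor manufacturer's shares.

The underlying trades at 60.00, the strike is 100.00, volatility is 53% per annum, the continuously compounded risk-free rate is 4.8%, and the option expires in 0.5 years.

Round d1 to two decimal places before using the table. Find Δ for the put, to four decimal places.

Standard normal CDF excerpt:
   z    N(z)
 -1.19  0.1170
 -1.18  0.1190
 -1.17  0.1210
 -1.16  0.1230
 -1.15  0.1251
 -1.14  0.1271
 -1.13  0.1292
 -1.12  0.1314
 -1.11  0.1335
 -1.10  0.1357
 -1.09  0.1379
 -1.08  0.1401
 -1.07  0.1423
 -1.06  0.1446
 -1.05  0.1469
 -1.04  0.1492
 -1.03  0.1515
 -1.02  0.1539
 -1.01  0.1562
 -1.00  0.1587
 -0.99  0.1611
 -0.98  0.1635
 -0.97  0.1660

-0.8665

T = 0.5;  σ√T = 0.3748
d₁ = [ln(60/100) + (0.048 + ½·0.53²)·0.5] / (σ√T) = (-0.5108 + 0.0942) / 0.3748 = -1.1116 ≈ -1.11
N(d₁) = N(-1.11) = 0.1335
Δ_put = N(d₁) − 1 = 0.1335 − 1 = -0.8665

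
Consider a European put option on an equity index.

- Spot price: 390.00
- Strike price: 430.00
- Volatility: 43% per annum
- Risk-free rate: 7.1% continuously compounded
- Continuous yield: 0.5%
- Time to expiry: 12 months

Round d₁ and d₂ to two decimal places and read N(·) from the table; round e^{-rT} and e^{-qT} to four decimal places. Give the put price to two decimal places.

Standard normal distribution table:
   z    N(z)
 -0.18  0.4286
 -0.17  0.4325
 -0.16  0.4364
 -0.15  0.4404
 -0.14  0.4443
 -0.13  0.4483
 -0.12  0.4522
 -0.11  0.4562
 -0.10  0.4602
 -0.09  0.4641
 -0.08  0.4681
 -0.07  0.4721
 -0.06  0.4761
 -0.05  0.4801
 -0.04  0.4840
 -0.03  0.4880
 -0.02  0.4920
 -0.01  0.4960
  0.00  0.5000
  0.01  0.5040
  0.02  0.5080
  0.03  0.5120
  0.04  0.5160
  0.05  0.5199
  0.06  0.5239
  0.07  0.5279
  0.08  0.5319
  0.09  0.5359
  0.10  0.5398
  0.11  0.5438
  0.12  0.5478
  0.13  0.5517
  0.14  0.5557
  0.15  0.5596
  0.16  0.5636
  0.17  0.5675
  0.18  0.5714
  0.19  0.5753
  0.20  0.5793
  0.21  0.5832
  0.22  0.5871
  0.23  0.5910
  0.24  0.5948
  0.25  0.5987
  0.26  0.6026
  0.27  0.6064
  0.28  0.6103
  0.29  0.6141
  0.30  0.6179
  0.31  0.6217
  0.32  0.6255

73.56

σ√T = 0.43·√1 = 0.4300
ln(S/K) + (r − q + σ²/2)T = ln(390/430) + (0.071 − 0.005 + 0.43²/2)·1 = -0.0976 + 0.1584 = 0.0608
d₁ = 0.0608 / 0.4300 = 0.1414 → 0.14
d₂ = d₁ − σ√T = 0.1414 − 0.4300 = -0.2886 → -0.29
e^(−qT) = e^(−0.005·1) = 0.9950;  e^(−rT) = e^(−0.071·1) = 0.9315
N(−d₂) = N(0.29) = 0.6141;  N(−d₁) = N(-0.14) = 0.4443
P = 430·0.9315·0.6141 − 390·0.9950·0.4443 = 245.9747 − 172.4106 = 73.5641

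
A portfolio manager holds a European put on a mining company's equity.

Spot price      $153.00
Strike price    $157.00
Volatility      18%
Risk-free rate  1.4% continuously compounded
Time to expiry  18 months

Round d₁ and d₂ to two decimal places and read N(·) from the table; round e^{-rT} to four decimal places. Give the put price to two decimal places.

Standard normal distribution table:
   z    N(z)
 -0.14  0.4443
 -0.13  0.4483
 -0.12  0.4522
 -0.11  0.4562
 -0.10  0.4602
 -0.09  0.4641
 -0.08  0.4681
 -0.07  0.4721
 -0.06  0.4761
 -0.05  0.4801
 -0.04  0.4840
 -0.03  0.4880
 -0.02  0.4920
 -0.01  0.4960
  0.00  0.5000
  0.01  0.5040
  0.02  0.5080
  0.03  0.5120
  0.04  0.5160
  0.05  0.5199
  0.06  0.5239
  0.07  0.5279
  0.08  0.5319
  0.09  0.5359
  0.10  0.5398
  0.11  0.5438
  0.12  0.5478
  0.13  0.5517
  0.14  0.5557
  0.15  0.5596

T = 1.5;  σ√T = 0.2205
d₁ = [ln(153/157) + (0.014 + 0.18²/2)·1.5] / 0.2205 = [-0.0258 + 0.0453] / 0.2205 = 0.0884 → 0.09
d₂ = d₁ − σ√T = 0.0884 − 0.2205 = -0.1320 → -0.13
e^(−rT) = e^(−0.014·1.5) = 0.9792
N(−d₂) = N(0.13) = 0.5517;  N(−d₁) = N(-0.09) = 0.4641
P = 157·0.9792·0.5517 − 153·0.4641 = 84.8153 − 71.0073 = 13.8080

$13.81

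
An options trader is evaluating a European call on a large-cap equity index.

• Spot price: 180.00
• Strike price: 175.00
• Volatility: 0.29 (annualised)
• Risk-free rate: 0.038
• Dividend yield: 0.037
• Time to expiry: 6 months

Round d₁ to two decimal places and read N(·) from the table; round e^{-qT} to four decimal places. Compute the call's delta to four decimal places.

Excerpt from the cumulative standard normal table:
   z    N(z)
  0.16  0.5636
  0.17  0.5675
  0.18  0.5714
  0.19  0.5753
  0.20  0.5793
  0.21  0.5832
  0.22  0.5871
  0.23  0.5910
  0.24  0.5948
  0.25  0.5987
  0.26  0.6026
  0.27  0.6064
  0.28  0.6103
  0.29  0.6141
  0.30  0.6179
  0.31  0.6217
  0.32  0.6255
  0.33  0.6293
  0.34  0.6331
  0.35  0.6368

σ√T = 0.29·√0.5 = 0.2051
d₁ = [ln(180/175) + (0.038 − 0.037 + 0.29²/2)·0.5] / 0.2051 = [0.0282 + 0.0215] / 0.2051 = 0.2423 ⇒ 0.24
N(d₁) = N(0.24) = 0.5948
Δ_call = e^(−qT)·N(d₁) = 0.9817·0.5948 = 0.5839

0.5839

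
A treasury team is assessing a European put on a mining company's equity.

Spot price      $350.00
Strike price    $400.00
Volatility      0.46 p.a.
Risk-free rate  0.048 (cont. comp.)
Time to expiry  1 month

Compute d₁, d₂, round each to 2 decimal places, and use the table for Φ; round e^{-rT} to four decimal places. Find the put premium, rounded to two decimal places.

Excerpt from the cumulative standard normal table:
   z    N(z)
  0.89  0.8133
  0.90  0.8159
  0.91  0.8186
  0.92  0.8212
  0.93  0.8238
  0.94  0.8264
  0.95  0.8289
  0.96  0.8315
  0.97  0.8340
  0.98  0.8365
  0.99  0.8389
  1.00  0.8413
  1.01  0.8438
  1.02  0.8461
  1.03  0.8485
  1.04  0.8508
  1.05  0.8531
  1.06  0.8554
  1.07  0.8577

$52.45

σ√T = 0.46 × 0.2887 = 0.1328
d₁ = [ln(350/400) + (0.048 + 0.46²/2)·0.08333] / 0.1328 = [-0.1335 + 0.0128] / 0.1328 = -0.9091 which rounds to -0.91
d₂ = d₁ − σ√T = -0.9091 − 0.1328 = -1.0419 which rounds to -1.04
e^(−rT) = e^(−0.048·0.08333) = 0.9960
N(−d₂) = N(1.04) = 0.8508;  N(−d₁) = N(0.91) = 0.8186
P = 400·0.9960·0.8508 − 350·0.8186 = 338.9587 − 286.5100 = 52.4487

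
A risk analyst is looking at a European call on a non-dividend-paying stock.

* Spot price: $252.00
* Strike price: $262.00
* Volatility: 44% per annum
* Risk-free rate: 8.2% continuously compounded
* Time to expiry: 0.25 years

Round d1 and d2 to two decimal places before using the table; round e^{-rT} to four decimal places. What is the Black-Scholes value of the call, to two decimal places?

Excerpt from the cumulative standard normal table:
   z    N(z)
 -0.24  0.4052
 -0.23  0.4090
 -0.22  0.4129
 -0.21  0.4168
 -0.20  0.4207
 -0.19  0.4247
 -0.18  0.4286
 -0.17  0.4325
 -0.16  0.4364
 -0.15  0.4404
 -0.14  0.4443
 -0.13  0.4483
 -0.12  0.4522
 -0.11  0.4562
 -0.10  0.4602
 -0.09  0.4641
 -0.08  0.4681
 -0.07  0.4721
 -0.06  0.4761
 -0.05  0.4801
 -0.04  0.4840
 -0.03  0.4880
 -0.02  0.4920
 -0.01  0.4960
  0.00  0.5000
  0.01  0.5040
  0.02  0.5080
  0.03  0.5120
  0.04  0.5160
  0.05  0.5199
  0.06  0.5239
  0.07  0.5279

T = 0.25;  σ√T = 0.2200
ln(S/K) + (r + σ²/2)T = ln(252/262) + (0.082 + 0.44²/2)·0.25 = -0.0389 + 0.0447 = 0.0058
d₁ = 0.0058 / 0.2200 = 0.0263 ≈ 0.03
d₂ = d₁ − σ√T = 0.0263 − 0.2200 = -0.1937 ≈ -0.19
exp(−rT) = exp(−0.082·0.25) = 0.9797
C = 252·N(0.03) − 262·0.9797·N(-0.19) = 252·0.5120 − 262·0.9797·0.4247 = 129.0240 − 109.0126 = 20.0114

$20.01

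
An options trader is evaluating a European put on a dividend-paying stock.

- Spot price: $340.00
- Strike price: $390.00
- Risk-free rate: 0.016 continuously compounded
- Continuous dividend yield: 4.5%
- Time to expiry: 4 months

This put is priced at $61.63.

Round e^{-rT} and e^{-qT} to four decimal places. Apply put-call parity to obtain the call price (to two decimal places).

$8.63

exp(−qT) = exp(−0.045·0.3333) = 0.9851;  exp(−rT) = exp(−0.016·0.3333) = 0.9947
Put-call parity: C − P = S·e^(−qT) − K·e^(−rT) = 340·0.9851 − 390·0.9947 = 334.9340 − 387.9330 = -52.9990
C = P + (C − P) = 61.63 + (-52.9990) = 8.6310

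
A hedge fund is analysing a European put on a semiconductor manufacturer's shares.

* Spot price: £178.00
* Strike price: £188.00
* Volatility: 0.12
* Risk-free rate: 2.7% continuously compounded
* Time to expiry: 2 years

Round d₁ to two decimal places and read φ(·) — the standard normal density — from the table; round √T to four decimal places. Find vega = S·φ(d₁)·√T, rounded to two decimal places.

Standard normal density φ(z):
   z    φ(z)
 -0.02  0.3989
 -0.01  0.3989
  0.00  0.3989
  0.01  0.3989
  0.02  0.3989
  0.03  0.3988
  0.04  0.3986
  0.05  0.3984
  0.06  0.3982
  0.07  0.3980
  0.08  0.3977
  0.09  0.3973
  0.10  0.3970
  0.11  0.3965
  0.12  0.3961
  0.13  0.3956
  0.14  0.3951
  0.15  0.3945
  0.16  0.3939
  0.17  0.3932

100.11

T = 2;  σ√T = 0.1697
d₁ = [ln(178/188) + (0.027 + 0.12²/2)·2] / 0.1697 = [-0.0547 + 0.0684] / 0.1697 = 0.0810 which rounds to 0.08
√T = √2 = 1.4142
φ(d₁) = φ(0.08) = 0.3977
vega = S·φ(d₁)·√T = 178·0.3977·1.4142 = 100.1121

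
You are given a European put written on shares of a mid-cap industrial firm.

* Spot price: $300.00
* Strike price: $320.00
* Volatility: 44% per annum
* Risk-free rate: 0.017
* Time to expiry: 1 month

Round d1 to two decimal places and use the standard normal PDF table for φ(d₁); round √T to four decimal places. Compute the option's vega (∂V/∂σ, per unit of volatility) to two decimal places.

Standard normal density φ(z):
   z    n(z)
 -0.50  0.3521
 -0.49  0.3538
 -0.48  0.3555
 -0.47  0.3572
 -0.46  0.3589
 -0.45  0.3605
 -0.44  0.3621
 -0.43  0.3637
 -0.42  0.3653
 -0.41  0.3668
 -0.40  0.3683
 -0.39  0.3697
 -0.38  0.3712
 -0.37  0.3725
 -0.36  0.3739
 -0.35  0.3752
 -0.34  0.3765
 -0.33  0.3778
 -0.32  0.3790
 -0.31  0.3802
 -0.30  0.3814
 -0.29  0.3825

σ√T = 0.44 × 0.2887 = 0.1270
d₁ = [ln(300/320) + (0.017 + 0.44²/2)·0.08333] / 0.1270 = [-0.0645 + 0.0095] / 0.1270 = -0.4334 ⇒ -0.43
√T = √0.08333 = 0.2887
φ(d₁) = φ(-0.43) = 0.3637
vega = S·φ(d₁)·√T = 300·0.3637·0.2887 = 31.5001

31.50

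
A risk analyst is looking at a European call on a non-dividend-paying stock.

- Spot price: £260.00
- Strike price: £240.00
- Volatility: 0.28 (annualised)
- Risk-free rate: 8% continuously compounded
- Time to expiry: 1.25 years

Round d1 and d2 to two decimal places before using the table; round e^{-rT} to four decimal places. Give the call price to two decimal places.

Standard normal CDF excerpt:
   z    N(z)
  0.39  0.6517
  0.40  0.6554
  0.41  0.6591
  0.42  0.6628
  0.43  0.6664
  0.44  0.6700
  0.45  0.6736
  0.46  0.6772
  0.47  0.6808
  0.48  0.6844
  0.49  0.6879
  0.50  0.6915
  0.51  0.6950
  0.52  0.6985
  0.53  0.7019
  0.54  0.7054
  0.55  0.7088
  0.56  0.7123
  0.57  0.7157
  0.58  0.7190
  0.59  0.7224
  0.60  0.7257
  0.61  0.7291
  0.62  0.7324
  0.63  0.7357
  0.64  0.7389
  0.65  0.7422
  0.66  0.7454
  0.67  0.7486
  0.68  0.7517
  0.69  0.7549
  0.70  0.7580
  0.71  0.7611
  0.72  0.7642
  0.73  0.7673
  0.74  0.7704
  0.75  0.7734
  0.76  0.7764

σ√T = 0.28·√1.25 = 0.3130
d₁ = [ln(260/240) + (0.08 + 0.28²/2)·1.25] / 0.3130 = [0.0800 + 0.1490] / 0.3130 = 0.7317 → 0.73
d₂ = d₁ − σ√T = 0.7317 − 0.3130 = 0.4186 → 0.42
exp(−rT) = exp(−0.08·1.25) = 0.9048
N(d₁) = N(0.73) = 0.7673;  N(d₂) = N(0.42) = 0.6628
C = 260·0.7673 − 240·0.9048·0.6628 = 199.4980 − 143.9283 = 55.5697

£55.57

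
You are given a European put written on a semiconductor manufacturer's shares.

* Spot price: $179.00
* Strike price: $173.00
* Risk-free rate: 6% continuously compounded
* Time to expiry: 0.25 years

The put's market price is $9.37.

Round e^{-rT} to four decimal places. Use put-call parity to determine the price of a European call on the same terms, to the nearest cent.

$17.95

e^(−rT) = e^(−0.06·0.25) = 0.9851
Put-call parity: C − P = S − K·e^(−rT) = 179 − 173·0.9851 = 179 − 170.4223 = 8.5777
C = P + (C − P) = 9.37 + (8.5777) = 17.9477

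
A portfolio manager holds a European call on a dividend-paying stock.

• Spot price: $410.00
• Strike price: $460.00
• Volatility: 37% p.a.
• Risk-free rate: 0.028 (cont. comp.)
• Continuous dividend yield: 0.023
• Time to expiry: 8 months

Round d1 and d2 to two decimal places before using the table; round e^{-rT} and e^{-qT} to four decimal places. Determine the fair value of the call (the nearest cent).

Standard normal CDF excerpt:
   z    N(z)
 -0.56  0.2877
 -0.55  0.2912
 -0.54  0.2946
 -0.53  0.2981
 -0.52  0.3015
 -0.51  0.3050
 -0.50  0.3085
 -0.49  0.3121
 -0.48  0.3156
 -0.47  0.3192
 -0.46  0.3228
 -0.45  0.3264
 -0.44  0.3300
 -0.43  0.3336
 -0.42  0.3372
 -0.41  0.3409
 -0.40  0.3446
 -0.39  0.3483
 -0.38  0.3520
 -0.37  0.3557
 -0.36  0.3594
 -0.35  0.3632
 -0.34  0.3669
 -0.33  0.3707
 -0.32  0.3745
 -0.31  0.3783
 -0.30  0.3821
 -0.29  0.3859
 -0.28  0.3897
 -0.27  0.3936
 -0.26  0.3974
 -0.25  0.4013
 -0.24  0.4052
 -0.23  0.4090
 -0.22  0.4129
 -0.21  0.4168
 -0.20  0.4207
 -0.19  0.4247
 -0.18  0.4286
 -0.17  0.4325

$30.59

σ√T = 0.37 × 0.8165 = 0.3021
d₁ = [ln(410/460) + (0.028 − 0.023 + 0.37²/2)·0.6667] / 0.3021 = [-0.1151 + 0.0490] / 0.3021 = -0.2188 ≈ -0.22
d₂ = d₁ − σ√T = -0.2188 − 0.3021 = -0.5209 ≈ -0.52
e^(−qT) = e^(−0.023·0.6667) = 0.9848;  e^(−rT) = e^(−0.028·0.6667) = 0.9815
C = 410·0.9848·N(-0.22) − 460·0.9815·N(-0.52) = 410·0.9848·0.4129 − 460·0.9815·0.3015 = 166.7158 − 136.1242 = 30.5916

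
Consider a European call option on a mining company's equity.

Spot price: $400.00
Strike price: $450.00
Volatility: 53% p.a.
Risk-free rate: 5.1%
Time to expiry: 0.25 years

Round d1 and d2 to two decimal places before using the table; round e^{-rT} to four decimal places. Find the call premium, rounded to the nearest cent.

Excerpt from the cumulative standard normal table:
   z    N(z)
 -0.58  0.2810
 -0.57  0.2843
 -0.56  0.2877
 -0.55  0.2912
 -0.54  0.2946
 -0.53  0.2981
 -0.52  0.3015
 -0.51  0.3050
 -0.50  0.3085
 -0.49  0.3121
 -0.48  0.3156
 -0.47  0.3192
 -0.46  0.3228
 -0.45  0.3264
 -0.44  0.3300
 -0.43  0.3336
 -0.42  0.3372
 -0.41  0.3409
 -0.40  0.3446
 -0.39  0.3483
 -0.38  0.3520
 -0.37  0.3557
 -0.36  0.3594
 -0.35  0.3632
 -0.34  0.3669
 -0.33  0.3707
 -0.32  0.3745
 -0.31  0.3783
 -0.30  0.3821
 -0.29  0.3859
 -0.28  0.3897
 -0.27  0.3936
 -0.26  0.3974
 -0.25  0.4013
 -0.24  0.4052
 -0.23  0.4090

T = 0.25;  σ√T = 0.2650
d₁ = [ln(400/450) + (0.051 + 0.53²/2)·0.25] / 0.2650 = [-0.1178 + 0.0479] / 0.2650 = -0.2639 which rounds to -0.26
d₂ = d₁ − σ√T = -0.2639 − 0.2650 = -0.5289 which rounds to -0.53
exp(−rT) = exp(−0.051·0.25) = 0.9873
N(d₁) = N(-0.26) = 0.3974;  N(d₂) = N(-0.53) = 0.2981
C = 400·0.3974 − 450·0.9873·0.2981 = 158.9600 − 132.4414 = 26.5186

$26.52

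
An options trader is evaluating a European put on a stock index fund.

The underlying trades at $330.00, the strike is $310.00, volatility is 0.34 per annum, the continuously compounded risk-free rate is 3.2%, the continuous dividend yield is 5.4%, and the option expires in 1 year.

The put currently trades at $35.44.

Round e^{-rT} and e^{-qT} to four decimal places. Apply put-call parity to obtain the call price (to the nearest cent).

exp(−qT) = exp(−0.054·1) = 0.9474;  exp(−rT) = exp(−0.032·1) = 0.9685
Put-call parity: C − P = S·e^(−qT) − K·e^(−rT) = 330·0.9474 − 310·0.9685 = 312.6420 − 300.2350 = 12.4070
C = P + (C − P) = 35.44 + (12.4070) = 47.8470

$47.85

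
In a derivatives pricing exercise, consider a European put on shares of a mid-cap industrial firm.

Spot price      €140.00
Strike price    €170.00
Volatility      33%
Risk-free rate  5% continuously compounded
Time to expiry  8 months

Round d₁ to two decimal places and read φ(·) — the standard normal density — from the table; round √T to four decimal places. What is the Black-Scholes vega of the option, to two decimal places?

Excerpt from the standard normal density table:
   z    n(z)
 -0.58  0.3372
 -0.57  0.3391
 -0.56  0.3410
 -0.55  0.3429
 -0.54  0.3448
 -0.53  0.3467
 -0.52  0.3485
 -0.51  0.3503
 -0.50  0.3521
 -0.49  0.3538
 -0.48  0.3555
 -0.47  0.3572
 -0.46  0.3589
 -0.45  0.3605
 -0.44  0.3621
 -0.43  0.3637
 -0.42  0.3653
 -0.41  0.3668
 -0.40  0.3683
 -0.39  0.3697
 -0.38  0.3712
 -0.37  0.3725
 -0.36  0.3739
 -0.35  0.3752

T = 0.6667;  σ√T = 0.2694
d₁ = [ln(140/170) + (0.05 + 0.33²/2)·0.6667] / 0.2694 = [-0.1942 + 0.0696] / 0.2694 = -0.4621 which rounds to -0.46
√T = √0.6667 = 0.8165
φ(d₁) = φ(-0.46) = 0.3589
vega = S·φ(d₁)·√T = 140·0.3589·0.8165 = 41.0259

41.03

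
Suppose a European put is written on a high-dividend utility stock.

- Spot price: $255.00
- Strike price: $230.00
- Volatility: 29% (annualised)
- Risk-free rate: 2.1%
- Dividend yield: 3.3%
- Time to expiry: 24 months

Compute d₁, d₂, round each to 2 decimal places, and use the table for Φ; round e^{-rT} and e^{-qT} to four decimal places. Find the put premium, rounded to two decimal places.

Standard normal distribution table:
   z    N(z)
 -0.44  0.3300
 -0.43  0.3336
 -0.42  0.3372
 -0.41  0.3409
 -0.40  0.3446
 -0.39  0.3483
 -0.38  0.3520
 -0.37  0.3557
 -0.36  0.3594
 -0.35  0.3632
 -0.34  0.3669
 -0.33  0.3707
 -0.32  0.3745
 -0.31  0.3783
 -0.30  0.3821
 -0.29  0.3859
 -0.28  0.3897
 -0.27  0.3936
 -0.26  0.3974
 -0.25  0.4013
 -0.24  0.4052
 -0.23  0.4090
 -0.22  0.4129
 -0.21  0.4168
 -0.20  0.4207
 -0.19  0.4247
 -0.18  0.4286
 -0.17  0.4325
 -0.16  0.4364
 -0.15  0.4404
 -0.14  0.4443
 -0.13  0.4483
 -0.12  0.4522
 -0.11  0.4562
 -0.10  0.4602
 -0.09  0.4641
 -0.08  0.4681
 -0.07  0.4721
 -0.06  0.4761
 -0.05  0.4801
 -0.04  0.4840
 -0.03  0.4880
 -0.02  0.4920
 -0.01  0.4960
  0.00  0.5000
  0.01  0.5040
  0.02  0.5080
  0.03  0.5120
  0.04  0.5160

$28.90

T = 2;  σ√T = 0.4101
d₁ = [ln(255/230) + (0.021 − 0.033 + ½·0.29²)·2] / (σ√T) = (0.1032 + 0.0601) / 0.4101 = 0.3981 → 0.40
d₂ = 0.3981 − 0.4101 = -0.0120 → -0.01
e^(−qT) = e^(−0.033·2) = 0.9361;  e^(−rT) = e^(−0.021·2) = 0.9589
P = 230·0.9589·N(0.01) − 255·0.9361·N(-0.40) = 230·0.9589·0.5040 − 255·0.9361·0.3446 = 111.1557 − 82.2579 = 28.8978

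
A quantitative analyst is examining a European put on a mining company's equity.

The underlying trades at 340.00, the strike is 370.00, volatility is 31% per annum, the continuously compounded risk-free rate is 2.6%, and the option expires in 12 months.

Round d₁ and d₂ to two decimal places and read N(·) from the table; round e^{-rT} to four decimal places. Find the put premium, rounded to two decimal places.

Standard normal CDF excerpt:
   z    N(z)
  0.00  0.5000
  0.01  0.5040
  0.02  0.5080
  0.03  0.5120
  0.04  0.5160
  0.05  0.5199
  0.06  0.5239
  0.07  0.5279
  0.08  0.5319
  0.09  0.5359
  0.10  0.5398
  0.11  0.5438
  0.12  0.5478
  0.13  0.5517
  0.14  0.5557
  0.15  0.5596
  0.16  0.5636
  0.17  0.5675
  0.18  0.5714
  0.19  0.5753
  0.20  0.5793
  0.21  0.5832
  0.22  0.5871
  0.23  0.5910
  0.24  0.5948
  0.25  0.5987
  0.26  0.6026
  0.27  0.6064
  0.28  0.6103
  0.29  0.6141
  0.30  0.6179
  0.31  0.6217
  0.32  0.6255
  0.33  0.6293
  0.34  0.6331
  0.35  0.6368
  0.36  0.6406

σ√T = 0.31·√1 = 0.3100
d₁ = [ln(340/370) + (0.026 + 0.31²/2)·1] / 0.3100 = [-0.0846 + 0.0741] / 0.3100 = -0.0339 ≈ -0.03
d₂ = d₁ − σ√T = -0.0339 − 0.3100 = -0.3439 ≈ -0.34
exp(−rT) = exp(−0.026·1) = 0.9743
P = 370·0.9743·N(0.34) − 340·N(0.03) = 370·0.9743·0.6331 − 340·0.5120 = 228.2269 − 174.0800 = 54.1469

54.15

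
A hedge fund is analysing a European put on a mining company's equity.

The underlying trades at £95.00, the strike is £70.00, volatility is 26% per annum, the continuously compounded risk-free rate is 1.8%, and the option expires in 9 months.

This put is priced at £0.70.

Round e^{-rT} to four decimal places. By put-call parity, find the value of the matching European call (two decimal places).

£26.64

e^(−rT) = e^(−0.018·0.75) = 0.9866
Put-call parity: C − P = S − K·e^(−rT) = 95 − 70·0.9866 = 95 − 69.0620 = 25.9380
C = P + (C − P) = 0.70 + (25.9380) = 26.6380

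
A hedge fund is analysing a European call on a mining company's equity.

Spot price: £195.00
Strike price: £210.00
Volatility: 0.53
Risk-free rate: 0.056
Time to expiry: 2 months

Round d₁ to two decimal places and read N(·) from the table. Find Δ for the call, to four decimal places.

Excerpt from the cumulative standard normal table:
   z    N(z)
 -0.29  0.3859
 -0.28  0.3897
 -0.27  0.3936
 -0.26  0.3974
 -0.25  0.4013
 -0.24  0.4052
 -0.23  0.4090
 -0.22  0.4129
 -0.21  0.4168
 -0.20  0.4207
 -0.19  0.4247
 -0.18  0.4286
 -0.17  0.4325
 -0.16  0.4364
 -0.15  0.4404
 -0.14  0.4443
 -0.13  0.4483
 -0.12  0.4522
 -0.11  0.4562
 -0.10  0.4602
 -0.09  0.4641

σ√T = 0.53 × 0.4082 = 0.2164
d₁ = [ln(195/210) + (0.056 + 0.53²/2)·0.1667] / 0.2164 = [-0.0741 + 0.0327] / 0.2164 = -0.1912 ≈ -0.19
N(d₁) = N(-0.19) = 0.4247
Δ_call = N(d₁) = 0.4247

0.4247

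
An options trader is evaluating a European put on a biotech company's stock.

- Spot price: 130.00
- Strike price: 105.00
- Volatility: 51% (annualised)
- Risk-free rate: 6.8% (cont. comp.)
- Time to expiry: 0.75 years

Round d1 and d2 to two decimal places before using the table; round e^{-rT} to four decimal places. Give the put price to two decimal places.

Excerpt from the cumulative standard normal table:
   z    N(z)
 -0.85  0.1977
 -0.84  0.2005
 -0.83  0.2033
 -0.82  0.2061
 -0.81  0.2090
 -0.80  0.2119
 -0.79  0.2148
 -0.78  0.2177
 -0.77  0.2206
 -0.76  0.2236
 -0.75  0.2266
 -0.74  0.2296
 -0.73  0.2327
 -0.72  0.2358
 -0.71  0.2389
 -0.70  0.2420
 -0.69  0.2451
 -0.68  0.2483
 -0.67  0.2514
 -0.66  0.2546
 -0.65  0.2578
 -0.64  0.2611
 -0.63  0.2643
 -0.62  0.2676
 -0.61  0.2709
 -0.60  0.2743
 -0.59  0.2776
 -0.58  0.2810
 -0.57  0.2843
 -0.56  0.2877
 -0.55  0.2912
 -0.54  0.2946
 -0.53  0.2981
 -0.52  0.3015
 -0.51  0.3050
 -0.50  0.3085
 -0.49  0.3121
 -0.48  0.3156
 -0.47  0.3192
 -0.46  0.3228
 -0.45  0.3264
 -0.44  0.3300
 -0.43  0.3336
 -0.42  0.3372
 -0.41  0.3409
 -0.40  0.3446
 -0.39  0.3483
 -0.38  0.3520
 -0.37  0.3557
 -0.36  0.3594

8.33

σ√T = 0.51·√0.75 = 0.4417
d₁ = [ln(130/105) + (0.068 + ½·0.51²)·0.75] / (σ√T) = (0.2136 + 0.1485) / 0.4417 = 0.8199 ⇒ 0.82
d₂ = 0.8199 − 0.4417 = 0.3782 ⇒ 0.38
e^(−rT) = e^(−0.068·0.75) = 0.9503
N(−d₂) = N(-0.38) = 0.3520;  N(−d₁) = N(-0.82) = 0.2061
P = 105·0.9503·0.3520 − 130·0.2061 = 35.1231 − 26.7930 = 8.3301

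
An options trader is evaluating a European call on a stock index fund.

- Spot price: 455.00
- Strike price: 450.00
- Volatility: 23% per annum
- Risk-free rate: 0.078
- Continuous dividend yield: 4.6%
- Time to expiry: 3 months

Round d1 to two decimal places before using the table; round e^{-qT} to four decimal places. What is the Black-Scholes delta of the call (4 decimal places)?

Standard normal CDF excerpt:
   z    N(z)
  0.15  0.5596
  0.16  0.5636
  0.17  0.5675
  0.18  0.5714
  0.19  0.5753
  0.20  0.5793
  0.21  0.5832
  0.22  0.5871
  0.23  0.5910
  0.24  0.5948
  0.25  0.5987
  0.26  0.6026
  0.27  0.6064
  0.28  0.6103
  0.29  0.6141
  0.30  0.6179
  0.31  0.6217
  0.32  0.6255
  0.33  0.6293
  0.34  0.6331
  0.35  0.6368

0.5804

σ√T = 0.23 × 0.5000 = 0.1150
d₁ = [ln(455/450) + (0.078 − 0.046 + 0.23²/2)·0.25] / 0.1150 = [0.0110 + 0.0146] / 0.1150 = 0.2232 which rounds to 0.22
N(d₁) = N(0.22) = 0.5871
Δ_call = exp(−qT)·N(d₁) = 0.9886·0.5871 = 0.5804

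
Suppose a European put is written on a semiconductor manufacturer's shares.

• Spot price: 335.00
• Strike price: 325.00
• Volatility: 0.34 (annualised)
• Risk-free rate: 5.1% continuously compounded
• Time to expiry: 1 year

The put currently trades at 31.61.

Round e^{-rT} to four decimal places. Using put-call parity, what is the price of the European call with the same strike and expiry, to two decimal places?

e^(−rT) = e^(−0.051·1) = 0.9503
Put-call parity: C − P = S − K·e^(−rT) = 335 − 325·0.9503 = 335 − 308.8475 = 26.1525
C = P + (C − P) = 31.61 + (26.1525) = 57.7625

57.76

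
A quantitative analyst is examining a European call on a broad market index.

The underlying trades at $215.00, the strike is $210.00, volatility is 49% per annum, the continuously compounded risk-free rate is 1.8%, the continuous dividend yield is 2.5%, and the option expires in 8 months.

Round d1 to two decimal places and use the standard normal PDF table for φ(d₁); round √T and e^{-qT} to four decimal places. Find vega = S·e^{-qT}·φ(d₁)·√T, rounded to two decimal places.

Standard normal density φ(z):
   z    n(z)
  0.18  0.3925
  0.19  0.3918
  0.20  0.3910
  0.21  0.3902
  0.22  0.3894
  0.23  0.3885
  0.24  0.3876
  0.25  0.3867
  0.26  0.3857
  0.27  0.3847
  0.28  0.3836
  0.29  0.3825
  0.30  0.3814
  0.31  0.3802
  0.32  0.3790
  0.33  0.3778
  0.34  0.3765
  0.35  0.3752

66.76

σ√T = 0.49·√0.6667 = 0.4001
ln(S/K) + (r − q + σ²/2)T = ln(215/210) + (0.018 − 0.025 + 0.49²/2)·0.6667 = 0.0235 + 0.0754 = 0.0989
d₁ = 0.0989 / 0.4001 = 0.2472 which rounds to 0.25
√T = √0.6667 = 0.8165
φ(d₁) = φ(0.25) = 0.3867
exp(−qT) = exp(−0.025·0.6667) = 0.9835
vega = S·exp(−qT)·φ(d₁)·√T = 215·0.9835·0.3867·0.8165 = 66.7641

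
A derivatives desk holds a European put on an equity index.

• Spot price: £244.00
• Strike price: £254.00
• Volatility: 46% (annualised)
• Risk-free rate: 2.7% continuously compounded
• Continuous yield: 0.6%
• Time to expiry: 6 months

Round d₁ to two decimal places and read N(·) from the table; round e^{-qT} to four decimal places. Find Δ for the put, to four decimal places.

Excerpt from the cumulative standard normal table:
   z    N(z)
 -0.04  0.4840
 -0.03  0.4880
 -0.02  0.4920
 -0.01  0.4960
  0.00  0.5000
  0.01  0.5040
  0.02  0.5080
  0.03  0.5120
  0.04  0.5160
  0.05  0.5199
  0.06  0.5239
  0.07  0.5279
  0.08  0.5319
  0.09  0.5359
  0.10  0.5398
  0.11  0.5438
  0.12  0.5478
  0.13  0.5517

-0.4707

T = 0.5;  σ√T = 0.3253
d₁ = [ln(244/254) + (0.027 − 0.006 + 0.46²/2)·0.5] / 0.3253 = [-0.0402 + 0.0634] / 0.3253 = 0.0714 ⇒ 0.07
N(d₁) = N(0.07) = 0.5279
Δ_put = exp(−qT)·(N(d₁) − 1) = 0.9970·(0.5279 − 1) = -0.4707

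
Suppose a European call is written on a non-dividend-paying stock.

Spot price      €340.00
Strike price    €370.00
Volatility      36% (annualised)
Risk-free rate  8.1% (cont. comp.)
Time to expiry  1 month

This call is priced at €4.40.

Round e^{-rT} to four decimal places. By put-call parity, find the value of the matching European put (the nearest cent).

exp(−rT) = exp(−0.081·0.08333) = 0.9933
Put-call parity: C − P = S − K·e^(−rT) = 340 − 370·0.9933 = 340 − 367.5210 = -27.5210
P = C − (C − P) = 4.40 − (-27.5210) = 31.9210

€31.92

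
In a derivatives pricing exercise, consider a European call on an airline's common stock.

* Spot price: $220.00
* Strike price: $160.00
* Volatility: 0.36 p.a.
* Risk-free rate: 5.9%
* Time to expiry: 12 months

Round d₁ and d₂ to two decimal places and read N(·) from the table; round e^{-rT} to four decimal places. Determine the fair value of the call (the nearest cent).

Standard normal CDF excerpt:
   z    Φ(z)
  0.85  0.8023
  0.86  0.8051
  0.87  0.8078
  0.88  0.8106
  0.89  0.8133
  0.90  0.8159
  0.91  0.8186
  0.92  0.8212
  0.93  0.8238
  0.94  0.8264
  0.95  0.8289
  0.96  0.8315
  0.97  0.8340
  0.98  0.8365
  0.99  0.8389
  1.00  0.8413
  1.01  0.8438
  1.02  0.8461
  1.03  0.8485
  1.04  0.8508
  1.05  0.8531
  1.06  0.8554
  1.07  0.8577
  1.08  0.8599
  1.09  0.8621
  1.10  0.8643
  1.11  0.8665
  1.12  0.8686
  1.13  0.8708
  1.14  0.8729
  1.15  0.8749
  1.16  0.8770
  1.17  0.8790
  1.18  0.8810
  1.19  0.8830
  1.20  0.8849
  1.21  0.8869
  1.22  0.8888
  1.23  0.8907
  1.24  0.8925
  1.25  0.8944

σ√T = 0.36 × 1.0000 = 0.3600
d₁ = [ln(220/160) + (0.059 + 0.36²/2)·1] / 0.3600 = [0.3185 + 0.1238] / 0.3600 = 1.2285 → 1.23
d₂ = d₁ − σ√T = 1.2285 − 0.3600 = 0.8685 → 0.87
exp(−rT) = exp(−0.059·1) = 0.9427
C = 220·N(1.23) − 160·0.9427·N(0.87) = 220·0.8907 − 160·0.9427·0.8078 = 195.9540 − 121.8421 = 74.1119

$74.11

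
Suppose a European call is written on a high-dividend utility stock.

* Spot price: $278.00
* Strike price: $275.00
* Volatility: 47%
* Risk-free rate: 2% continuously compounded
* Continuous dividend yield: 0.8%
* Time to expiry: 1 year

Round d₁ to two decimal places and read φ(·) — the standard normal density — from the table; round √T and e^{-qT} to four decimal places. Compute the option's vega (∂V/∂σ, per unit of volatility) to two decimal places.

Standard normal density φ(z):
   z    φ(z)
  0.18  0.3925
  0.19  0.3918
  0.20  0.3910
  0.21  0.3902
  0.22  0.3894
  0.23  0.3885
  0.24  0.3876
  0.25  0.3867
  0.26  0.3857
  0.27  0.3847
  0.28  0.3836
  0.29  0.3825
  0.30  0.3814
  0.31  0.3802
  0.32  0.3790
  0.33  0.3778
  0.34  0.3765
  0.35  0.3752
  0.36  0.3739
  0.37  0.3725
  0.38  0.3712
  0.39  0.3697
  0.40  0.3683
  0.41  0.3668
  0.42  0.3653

T = 1;  σ√T = 0.4700
d₁ = [ln(278/275) + (0.02 − 0.008 + ½·0.47²)·1] / (σ√T) = (0.0109 + 0.1224) / 0.4700 = 0.2836 ≈ 0.28
√T = √1 = 1.0000
φ(d₁) = φ(0.28) = 0.3836
exp(−qT) = exp(−0.008·1) = 0.9920
vega = S·exp(−qT)·φ(d₁)·√T = 278·0.9920·0.3836·1.0000 = 105.7877

105.79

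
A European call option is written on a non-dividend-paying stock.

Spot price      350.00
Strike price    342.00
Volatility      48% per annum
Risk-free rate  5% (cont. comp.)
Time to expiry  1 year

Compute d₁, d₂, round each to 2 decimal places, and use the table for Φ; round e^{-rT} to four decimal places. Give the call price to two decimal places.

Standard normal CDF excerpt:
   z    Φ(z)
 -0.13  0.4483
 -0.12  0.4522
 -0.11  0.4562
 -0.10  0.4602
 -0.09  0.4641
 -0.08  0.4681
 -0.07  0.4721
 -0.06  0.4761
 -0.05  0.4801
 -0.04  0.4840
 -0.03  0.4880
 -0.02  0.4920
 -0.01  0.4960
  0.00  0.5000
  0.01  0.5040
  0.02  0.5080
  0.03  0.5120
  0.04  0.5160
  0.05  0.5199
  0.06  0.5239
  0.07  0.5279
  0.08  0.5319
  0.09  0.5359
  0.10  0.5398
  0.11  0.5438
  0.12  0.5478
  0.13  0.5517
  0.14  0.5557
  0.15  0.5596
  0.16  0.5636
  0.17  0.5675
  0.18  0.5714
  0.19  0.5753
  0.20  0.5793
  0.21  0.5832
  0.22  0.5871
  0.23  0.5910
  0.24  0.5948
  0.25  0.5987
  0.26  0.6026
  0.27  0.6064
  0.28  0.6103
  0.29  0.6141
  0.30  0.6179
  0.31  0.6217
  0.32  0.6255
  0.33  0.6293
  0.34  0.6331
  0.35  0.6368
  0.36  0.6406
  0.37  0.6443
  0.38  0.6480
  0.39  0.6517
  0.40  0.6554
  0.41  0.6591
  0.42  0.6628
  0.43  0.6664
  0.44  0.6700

T = 1;  σ√T = 0.4800
ln(S/K) + (r + σ²/2)T = ln(350/342) + (0.05 + 0.48²/2)·1 = 0.0231 + 0.1652 = 0.1883
d₁ = 0.1883 / 0.4800 = 0.3923 ⇒ 0.39
d₂ = d₁ − σ√T = 0.3923 − 0.4800 = -0.0877 ⇒ -0.09
e^(−rT) = e^(−0.05·1) = 0.9512
N(d₁) = N(0.39) = 0.6517;  N(d₂) = N(-0.09) = 0.4641
C = 350·0.6517 − 342·0.9512·0.4641 = 228.0950 − 150.9766 = 77.1184

77.12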